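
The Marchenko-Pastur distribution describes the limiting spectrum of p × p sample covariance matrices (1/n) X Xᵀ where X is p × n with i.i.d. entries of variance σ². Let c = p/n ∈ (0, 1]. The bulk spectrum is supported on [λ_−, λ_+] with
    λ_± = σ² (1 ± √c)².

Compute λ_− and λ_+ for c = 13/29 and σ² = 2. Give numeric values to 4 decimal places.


c = 13/29 = 0.448276; √c = 0.669534.
λ_− = σ² (1 − √c)² = 2 · (1 − 0.669534)² = 2 · (0.330466)² = 0.218415.
λ_+ = σ² (1 + √c)² = 2 · (1 + 0.669534)² = 2 · (1.669534)² = 5.574688.

Rounded to 4 decimal places: λ_− ≈ 0.2184, λ_+ ≈ 5.5747.


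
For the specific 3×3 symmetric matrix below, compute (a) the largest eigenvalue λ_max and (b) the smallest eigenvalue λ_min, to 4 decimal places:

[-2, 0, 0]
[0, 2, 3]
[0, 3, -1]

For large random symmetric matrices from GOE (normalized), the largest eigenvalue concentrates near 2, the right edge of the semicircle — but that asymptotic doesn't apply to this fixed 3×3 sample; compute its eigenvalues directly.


Since M is real symmetric, all three eigenvalues are real; they are the roots of det(λI − M) = λ³ − (tr M) λ² + s λ − det M, where s is the sum of the principal 2×2 minors.
tr M = -2 + 2 + (-1) = -1.
s = ((-2)·2 − 0²) + ((-2)·(-1) − 0²) + (2·(-1) − 3²) = -4 + 2 + (-11) = -13.
det M (expand along row 1) = (-2)·(-11) − 0·0 + 0·0 = 22.
Characteristic polynomial: λ³ + λ² − 13λ − 22 = 0.
Substitute λ = y + (tr M)/3 = y − 0.333333 to remove the quadratic term: y³ + p·y + q = 0 with p = s − (tr M)²/3 = -13.333333 and q = −2(tr M)³/27 + (tr M)·s/3 − det M = -17.592593.
Three real roots ⇒ use the trigonometric (Viète) form: r = 2√(−p/3) = 4.216370, φ = arccos(3q/(p·r)) = arccos(0.938801) = 0.351663 rad.
y_k = r·cos(φ/3 − 2πk/3) for k = 0, 1, 2 gives y = 4.187435, -1.666667, -2.520769.
λ_k = y_k − 0.333333 gives λ = 3.8541, -2.0000, -2.8541 (check: the sum is -1.0000 = tr M).

Hence λ_max = 3.8541 and λ_min = -2.8541.


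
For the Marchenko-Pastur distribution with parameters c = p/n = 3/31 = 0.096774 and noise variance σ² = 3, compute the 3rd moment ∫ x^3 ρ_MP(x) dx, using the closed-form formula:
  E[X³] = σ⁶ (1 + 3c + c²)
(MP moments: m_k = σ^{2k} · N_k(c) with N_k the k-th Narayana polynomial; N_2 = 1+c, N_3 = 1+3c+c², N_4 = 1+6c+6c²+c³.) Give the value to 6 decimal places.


E[X³] = σ⁶ (1 + 3c + c²) (third MP moment). With σ² = 3 (so σ⁶ = 27) and c = 3/31 = 0.096774: E[X³] = 27 · (1 + 3·0.096774 + (0.096774)²) = 27 · 1.299688.

So E[X^3] = 35.091571.


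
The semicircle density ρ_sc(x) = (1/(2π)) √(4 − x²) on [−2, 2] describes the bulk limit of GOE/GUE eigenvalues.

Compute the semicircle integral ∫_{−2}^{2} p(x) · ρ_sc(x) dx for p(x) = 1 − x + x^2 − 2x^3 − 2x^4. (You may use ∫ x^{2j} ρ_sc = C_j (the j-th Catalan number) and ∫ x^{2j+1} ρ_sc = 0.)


Write p(x) = Σ a_i x^i, split into monomials and integrate each against ρ_sc separately.
Using ∫ x^{2j} ρ_sc = C_j = (1/(j+1)) C(2j, j) (Catalan numbers) and ∫ x^{2j+1} ρ_sc = 0 (odd monomials vanish by symmetry):
  i = 0 (even): a_0 · C_{0} = 1 · 1 = 1
  i = 1 (odd): ∫ x^1 ρ_sc = 0 (vanishes)
  i = 2 (even): a_2 · C_{1} = 1 · 1 = 1
  i = 3 (odd): ∫ x^3 ρ_sc = 0 (vanishes)
  i = 4 (even): a_4 · C_{2} = -2 · 2 = -4

Summing the contributions: ∫_{−2}^{2} p(x) ρ_sc(x) dx = 1 + 1 + (-4) = -2.


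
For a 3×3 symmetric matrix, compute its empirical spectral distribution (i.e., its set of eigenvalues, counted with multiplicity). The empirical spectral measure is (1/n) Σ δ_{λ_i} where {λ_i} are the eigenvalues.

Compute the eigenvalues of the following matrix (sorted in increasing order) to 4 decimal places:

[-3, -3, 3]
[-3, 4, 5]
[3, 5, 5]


Since M is real symmetric, all three eigenvalues are real; they are the roots of det(λI − M) = λ³ − (tr M) λ² + s λ − det M, where s is the sum of the principal 2×2 minors.
tr M = -3 + 4 + 5 = 6.
s = ((-3)·4 − (-3)²) + ((-3)·5 − 3²) + (4·5 − 5²) = -21 + (-24) + (-5) = -50.
det M (expand along row 1) = (-3)·(-5) − (-3)·(-30) + 3·(-27) = -156.
Characteristic polynomial: λ³ − 6λ² − 50λ + 156 = 0.
Substitute λ = y + (tr M)/3 = y + 2.000000 to remove the quadratic term: y³ + p·y + q = 0 with p = s − (tr M)²/3 = -62.000000 and q = −2(tr M)³/27 + (tr M)·s/3 − det M = 40.000000.
Three real roots ⇒ use the trigonometric (Viète) form: r = 2√(−p/3) = 9.092121, φ = arccos(3q/(p·r)) = arccos(-0.212875) = 1.785313 rad.
y_k = r·cos(φ/3 − 2πk/3) for k = 0, 1, 2 gives y = 7.529095, 0.649582, -8.178678.
λ_k = y_k + 2.000000 gives λ = 9.5291, 2.6496, -6.1787 (check: the sum is 6.0000 = tr M).

Eigenvalues sorted in increasing order: [-6.1787, 2.6496, 9.5291].


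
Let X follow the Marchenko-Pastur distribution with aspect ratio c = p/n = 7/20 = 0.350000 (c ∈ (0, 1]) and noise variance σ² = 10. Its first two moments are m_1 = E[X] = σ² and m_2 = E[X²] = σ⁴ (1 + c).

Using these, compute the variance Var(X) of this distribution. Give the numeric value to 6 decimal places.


m_1 = E[X] = σ² = 10, so m_1² = 100.
m_2 = E[X²] = σ⁴ (1 + c) = 100 · (1 + 0.350000) = 100 · 1.350000 = 135.000000.
(Note m_2 − m_1² simplifies to c · σ⁴ = 0.350000 · 100.)

Var(X) = m_2 − m_1² = 135.000000 − 100 = 35.000000.


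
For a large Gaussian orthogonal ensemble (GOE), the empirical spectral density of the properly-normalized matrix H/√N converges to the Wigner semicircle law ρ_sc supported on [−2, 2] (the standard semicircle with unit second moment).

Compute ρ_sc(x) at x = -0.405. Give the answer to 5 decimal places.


ρ_sc(x) = (1/(2π)) √(4 − x²). With x = -0.405:
  4 − x² = 4 − (-0.405)² = 4 − 0.164025 = 3.835975.
  √(4 − x²) = 1.958565.
  1/(2π) = 0.159155.
  ρ_sc(-0.405) = 0.159155 · 1.958565 = 0.311715.

Rounded to 5 decimal places: ρ_sc(-0.405) ≈ 0.31172.


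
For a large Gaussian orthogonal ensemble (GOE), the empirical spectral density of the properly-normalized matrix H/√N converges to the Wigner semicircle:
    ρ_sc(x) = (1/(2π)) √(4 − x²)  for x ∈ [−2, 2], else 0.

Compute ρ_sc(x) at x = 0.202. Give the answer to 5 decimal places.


ρ_sc(x) = (1/(2π)) √(4 − x²). With x = 0.202:
  4 − x² = 4 − (0.202)² = 4 − 0.040804 = 3.959196.
  √(4 − x²) = 1.989773.
  1/(2π) = 0.159155.
  ρ_sc(0.202) = 0.159155 · 1.989773 = 0.316682.

Rounded to 5 decimal places: ρ_sc(0.202) ≈ 0.31668.


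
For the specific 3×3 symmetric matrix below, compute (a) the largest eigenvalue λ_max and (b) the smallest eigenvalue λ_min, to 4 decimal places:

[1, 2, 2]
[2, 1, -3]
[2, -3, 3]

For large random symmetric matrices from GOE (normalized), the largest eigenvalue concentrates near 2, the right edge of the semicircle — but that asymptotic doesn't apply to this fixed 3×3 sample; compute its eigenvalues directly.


Since M is real symmetric, all three eigenvalues are real; they are the roots of det(λI − M) = λ³ − (tr M) λ² + s λ − det M, where s is the sum of the principal 2×2 minors.
tr M = 1 + 1 + 3 = 5.
s = (1·1 − 2²) + (1·3 − 2²) + (1·3 − (-3)²) = -3 + (-1) + (-6) = -10.
det M (expand along row 1) = 1·(-6) − 2·12 + 2·(-8) = -46.
Characteristic polynomial: λ³ − 5λ² − 10λ + 46 = 0.
Substitute λ = y + (tr M)/3 = y + 1.666667 to remove the quadratic term: y³ + p·y + q = 0 with p = s − (tr M)²/3 = -18.333333 and q = −2(tr M)³/27 + (tr M)·s/3 − det M = 20.074074.
Three real roots ⇒ use the trigonometric (Viète) form: r = 2√(−p/3) = 4.944132, φ = arccos(3q/(p·r)) = arccos(-0.664393) = 2.297478 rad.
y_k = r·cos(φ/3 − 2πk/3) for k = 0, 1, 2 gives y = 3.563780, 1.185927, -4.749707.
λ_k = y_k + 1.666667 gives λ = 5.2304, 2.8526, -3.0830 (check: the sum is 5.0000 = tr M).

Hence λ_max = 5.2304 and λ_min = -3.0830.


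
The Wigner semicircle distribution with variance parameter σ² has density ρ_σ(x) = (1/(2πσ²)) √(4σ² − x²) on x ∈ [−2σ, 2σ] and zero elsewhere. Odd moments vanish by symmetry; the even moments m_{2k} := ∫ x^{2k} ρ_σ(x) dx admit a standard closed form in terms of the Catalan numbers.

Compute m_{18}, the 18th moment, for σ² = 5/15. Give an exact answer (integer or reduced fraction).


By the scaled semicircle moment identity, m_{2k} = σ^{2k} · C_k with k = 9.
C_9 = (1/(k+1)) · C(2k, k) = (1/10) · C(18, 9) = (1/10) · 48620 = 4862.
σ^{2k} = (σ²)^k = (5/15)^9 = 1/19683.

Therefore m_{18} = σ^{18} · C_9 = (1/19683) · 4862 = 4862/19683.


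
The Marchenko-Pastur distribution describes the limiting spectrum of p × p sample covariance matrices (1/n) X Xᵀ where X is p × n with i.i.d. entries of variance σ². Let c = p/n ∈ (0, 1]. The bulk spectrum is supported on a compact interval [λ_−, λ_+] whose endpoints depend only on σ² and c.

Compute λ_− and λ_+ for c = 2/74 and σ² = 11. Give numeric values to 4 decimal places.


c = 2/74 = 0.027027; √c = 0.164399.
λ_− = σ² (1 − √c)² = 11 · (1 − 0.164399)² = 11 · (0.835601)² = 7.680520.
λ_+ = σ² (1 + √c)² = 11 · (1 + 0.164399)² = 11 · (1.164399)² = 14.914075.

Rounded to 4 decimal places: λ_− ≈ 7.6805, λ_+ ≈ 14.9141.


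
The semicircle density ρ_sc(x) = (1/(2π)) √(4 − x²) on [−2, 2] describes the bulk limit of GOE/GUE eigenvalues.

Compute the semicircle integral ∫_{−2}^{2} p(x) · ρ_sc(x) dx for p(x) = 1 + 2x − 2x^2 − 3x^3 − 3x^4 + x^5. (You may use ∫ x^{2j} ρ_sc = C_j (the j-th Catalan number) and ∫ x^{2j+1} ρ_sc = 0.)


Write p(x) = Σ a_i x^i, split into monomials and integrate each against ρ_sc separately.
Using ∫ x^{2j} ρ_sc = C_j = (1/(j+1)) C(2j, j) (Catalan numbers) and ∫ x^{2j+1} ρ_sc = 0 (odd monomials vanish by symmetry):
  i = 0 (even): a_0 · C_{0} = 1 · 1 = 1
  i = 1 (odd): ∫ x^1 ρ_sc = 0 (vanishes)
  i = 2 (even): a_2 · C_{1} = -2 · 1 = -2
  i = 3 (odd): ∫ x^3 ρ_sc = 0 (vanishes)
  i = 4 (even): a_4 · C_{2} = -3 · 2 = -6
  i = 5 (odd): ∫ x^5 ρ_sc = 0 (vanishes)

Summing the contributions: ∫_{−2}^{2} p(x) ρ_sc(x) dx = 1 + (-2) + (-6) = -7.


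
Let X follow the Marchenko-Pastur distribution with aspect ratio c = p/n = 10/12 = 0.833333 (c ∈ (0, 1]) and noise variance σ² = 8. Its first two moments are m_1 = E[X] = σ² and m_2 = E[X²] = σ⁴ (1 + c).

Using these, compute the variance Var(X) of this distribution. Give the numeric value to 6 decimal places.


m_1 = E[X] = σ² = 8, so m_1² = 64.
m_2 = E[X²] = σ⁴ (1 + c) = 64 · (1 + 0.833333) = 64 · 1.833333 = 117.333333.
(Note m_2 − m_1² simplifies to c · σ⁴ = 0.833333 · 64.)

Var(X) = m_2 − m_1² = 117.333333 − 64 = 53.333333.


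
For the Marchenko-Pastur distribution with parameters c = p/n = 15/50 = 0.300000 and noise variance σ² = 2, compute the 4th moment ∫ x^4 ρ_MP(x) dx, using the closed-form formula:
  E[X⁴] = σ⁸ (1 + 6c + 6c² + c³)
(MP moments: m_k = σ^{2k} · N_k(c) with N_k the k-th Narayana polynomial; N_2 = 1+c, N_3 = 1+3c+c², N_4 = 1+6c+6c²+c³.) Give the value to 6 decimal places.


E[X⁴] = σ⁸ (1 + 6c + 6c² + c³) (fourth MP moment). With σ² = 2 (so σ⁸ = 16) and c = 15/50 = 0.300000: E[X⁴] = 16 · (1 + 6·0.300000 + 6·(0.300000)² + (0.300000)³) = 16 · 3.367000.

So E[X^4] = 53.872000.


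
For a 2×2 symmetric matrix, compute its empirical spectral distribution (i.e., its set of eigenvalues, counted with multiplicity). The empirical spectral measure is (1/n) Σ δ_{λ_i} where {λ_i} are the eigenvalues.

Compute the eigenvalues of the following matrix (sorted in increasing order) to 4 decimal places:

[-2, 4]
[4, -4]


Since M is real symmetric, both eigenvalues are real; they are the roots of det(λI − M) = λ² − (tr M) λ + det M.
tr M = -2 + (-4) = -6.
det M = (-2)·(-4) − 4² = 8 − 16 = -8.
Characteristic polynomial: λ² + 6λ − 8 = 0.
Discriminant Δ = (tr M)² − 4·det M = 36 − (-32) = 68; √Δ = 8.246211.
λ = (tr M ± √Δ)/2 = (-6 ± 8.246211)/2, giving (tr M − √Δ)/2 = -7.1231 and (tr M + √Δ)/2 = 1.1231.

Eigenvalues sorted in increasing order: [-7.1231, 1.1231].


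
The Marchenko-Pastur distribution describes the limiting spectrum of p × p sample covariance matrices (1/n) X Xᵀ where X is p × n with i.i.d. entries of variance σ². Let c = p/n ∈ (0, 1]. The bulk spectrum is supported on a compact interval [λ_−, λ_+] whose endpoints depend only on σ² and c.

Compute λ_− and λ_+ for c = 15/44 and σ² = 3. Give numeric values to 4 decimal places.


c = 15/44 = 0.340909; √c = 0.583874.
λ_− = σ² (1 − √c)² = 3 · (1 − 0.583874)² = 3 · (0.416126)² = 0.519482.
λ_+ = σ² (1 + √c)² = 3 · (1 + 0.583874)² = 3 · (1.583874)² = 7.525973.

Rounded to 4 decimal places: λ_− ≈ 0.5195, λ_+ ≈ 7.5260.


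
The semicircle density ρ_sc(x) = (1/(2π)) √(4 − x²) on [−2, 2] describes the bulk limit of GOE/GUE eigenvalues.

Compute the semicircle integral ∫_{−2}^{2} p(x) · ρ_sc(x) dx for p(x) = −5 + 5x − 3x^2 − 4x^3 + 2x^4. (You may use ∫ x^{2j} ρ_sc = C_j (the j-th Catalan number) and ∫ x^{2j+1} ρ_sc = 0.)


Write p(x) = Σ a_i x^i, split into monomials and integrate each against ρ_sc separately.
Using ∫ x^{2j} ρ_sc = C_j = (1/(j+1)) C(2j, j) (Catalan numbers) and ∫ x^{2j+1} ρ_sc = 0 (odd monomials vanish by symmetry):
  i = 0 (even): a_0 · C_{0} = -5 · 1 = -5
  i = 1 (odd): ∫ x^1 ρ_sc = 0 (vanishes)
  i = 2 (even): a_2 · C_{1} = -3 · 1 = -3
  i = 3 (odd): ∫ x^3 ρ_sc = 0 (vanishes)
  i = 4 (even): a_4 · C_{2} = 2 · 2 = 4

Summing the contributions: ∫_{−2}^{2} p(x) ρ_sc(x) dx = (-5) + (-3) + 4 = -4.


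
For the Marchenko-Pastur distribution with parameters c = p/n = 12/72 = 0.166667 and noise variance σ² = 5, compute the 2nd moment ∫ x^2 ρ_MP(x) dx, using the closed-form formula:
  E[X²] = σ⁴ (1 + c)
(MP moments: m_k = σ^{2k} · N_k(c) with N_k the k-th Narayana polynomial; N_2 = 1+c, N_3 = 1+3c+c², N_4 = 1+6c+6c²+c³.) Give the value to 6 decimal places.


E[X²] = σ⁴ (1 + c) (second MP moment). With σ² = 5 (so σ⁴ = 25) and c = 12/72 = 0.166667: E[X²] = 25 · (1 + 0.166667) = 25 · 1.166667.

So E[X^2] = 29.166667.


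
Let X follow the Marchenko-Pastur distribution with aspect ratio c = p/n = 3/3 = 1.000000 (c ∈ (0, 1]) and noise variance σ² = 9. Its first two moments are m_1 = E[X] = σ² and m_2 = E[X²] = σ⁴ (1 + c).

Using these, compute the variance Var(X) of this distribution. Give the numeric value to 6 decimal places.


m_1 = E[X] = σ² = 9, so m_1² = 81.
m_2 = E[X²] = σ⁴ (1 + c) = 81 · (1 + 1.000000) = 81 · 2.000000 = 162.000000.
(Note m_2 − m_1² simplifies to c · σ⁴ = 1.000000 · 81.)

Var(X) = m_2 − m_1² = 162.000000 − 81 = 81.000000.


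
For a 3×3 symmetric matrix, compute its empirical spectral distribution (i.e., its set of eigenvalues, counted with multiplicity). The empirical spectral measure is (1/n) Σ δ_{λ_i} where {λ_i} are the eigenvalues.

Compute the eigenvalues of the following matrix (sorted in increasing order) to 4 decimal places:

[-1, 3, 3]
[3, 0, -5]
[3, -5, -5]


Since M is real symmetric, all three eigenvalues are real; they are the roots of det(λI − M) = λ³ − (tr M) λ² + s λ − det M, where s is the sum of the principal 2×2 minors.
tr M = -1 + 0 + (-5) = -6.
s = ((-1)·0 − 3²) + ((-1)·(-5) − 3²) + (0·(-5) − (-5)²) = -9 + (-4) + (-25) = -38.
det M (expand along row 1) = (-1)·(-25) − 3·0 + 3·(-15) = -20.
Characteristic polynomial: λ³ + 6λ² − 38λ + 20 = 0.
Substitute λ = y + (tr M)/3 = y − 2.000000 to remove the quadratic term: y³ + p·y + q = 0 with p = s − (tr M)²/3 = -50.000000 and q = −2(tr M)³/27 + (tr M)·s/3 − det M = 112.000000.
Three real roots ⇒ use the trigonometric (Viète) form: r = 2√(−p/3) = 8.164966, φ = arccos(3q/(p·r)) = arccos(-0.823029) = 2.537519 rad.
y_k = r·cos(φ/3 − 2πk/3) for k = 0, 1, 2 gives y = 5.414214, 2.585786, -8.000000.
λ_k = y_k − 2.000000 gives λ = 3.4142, 0.5858, -10.0000 (check: the sum is -6.0000 = tr M).

Eigenvalues sorted in increasing order: [-10.0000, 0.5858, 3.4142].


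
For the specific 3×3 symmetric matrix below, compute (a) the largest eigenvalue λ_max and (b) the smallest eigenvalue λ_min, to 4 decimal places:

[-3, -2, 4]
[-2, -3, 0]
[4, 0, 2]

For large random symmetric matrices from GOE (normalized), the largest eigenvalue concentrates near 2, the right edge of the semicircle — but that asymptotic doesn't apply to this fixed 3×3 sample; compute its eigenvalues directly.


Since M is real symmetric, all three eigenvalues are real; they are the roots of det(λI − M) = λ³ − (tr M) λ² + s λ − det M, where s is the sum of the principal 2×2 minors.
tr M = -3 + (-3) + 2 = -4.
s = ((-3)·(-3) − (-2)²) + ((-3)·2 − 4²) + ((-3)·2 − 0²) = 5 + (-22) + (-6) = -23.
det M (expand along row 1) = (-3)·(-6) − (-2)·(-4) + 4·12 = 58.
Characteristic polynomial: λ³ + 4λ² − 23λ − 58 = 0.
Substitute λ = y + (tr M)/3 = y − 1.333333 to remove the quadratic term: y³ + p·y + q = 0 with p = s − (tr M)²/3 = -28.333333 and q = −2(tr M)³/27 + (tr M)·s/3 − det M = -22.592593.
Three real roots ⇒ use the trigonometric (Viète) form: r = 2√(−p/3) = 6.146363, φ = arccos(3q/(p·r)) = arccos(0.389199) = 1.171035 rad.
y_k = r·cos(φ/3 − 2πk/3) for k = 0, 1, 2 gives y = 5.684020, -0.816605, -4.867416.
λ_k = y_k − 1.333333 gives λ = 4.3507, -2.1499, -6.2007 (check: the sum is -4.0000 = tr M).

Hence λ_max = 4.3507 and λ_min = -6.2007.


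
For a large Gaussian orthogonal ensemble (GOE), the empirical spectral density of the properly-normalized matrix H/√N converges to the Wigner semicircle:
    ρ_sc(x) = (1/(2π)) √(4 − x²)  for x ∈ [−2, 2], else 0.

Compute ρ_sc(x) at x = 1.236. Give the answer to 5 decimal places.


ρ_sc(x) = (1/(2π)) √(4 − x²). With x = 1.236:
  4 − x² = 4 − (1.236)² = 4 − 1.527696 = 2.472304.
  √(4 − x²) = 1.572356.
  1/(2π) = 0.159155.
  ρ_sc(1.236) = 0.159155 · 1.572356 = 0.250248.

Rounded to 5 decimal places: ρ_sc(1.236) ≈ 0.25025.


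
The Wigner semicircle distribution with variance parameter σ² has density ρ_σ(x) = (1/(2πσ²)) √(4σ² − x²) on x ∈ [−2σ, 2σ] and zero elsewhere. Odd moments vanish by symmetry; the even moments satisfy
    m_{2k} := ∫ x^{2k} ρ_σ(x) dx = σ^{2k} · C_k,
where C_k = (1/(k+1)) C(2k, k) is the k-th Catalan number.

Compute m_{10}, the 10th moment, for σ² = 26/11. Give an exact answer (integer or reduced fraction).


By the scaled semicircle moment identity, m_{2k} = σ^{2k} · C_k with k = 5.
C_5 = (1/(k+1)) · C(2k, k) = (1/6) · C(10, 5) = (1/6) · 252 = 42.
σ^{2k} = (σ²)^k = (26/11)^5 = 11881376/161051.

Therefore m_{10} = σ^{10} · C_5 = (11881376/161051) · 42 = 499017792/161051.


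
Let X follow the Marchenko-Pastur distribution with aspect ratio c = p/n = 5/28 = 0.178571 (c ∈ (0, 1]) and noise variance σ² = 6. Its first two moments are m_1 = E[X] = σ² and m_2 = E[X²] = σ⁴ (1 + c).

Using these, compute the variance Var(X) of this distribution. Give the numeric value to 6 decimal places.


m_1 = E[X] = σ² = 6, so m_1² = 36.
m_2 = E[X²] = σ⁴ (1 + c) = 36 · (1 + 0.178571) = 36 · 1.178571 = 42.428571.
(Note m_2 − m_1² simplifies to c · σ⁴ = 0.178571 · 36.)

Var(X) = m_2 − m_1² = 42.428571 − 36 = 6.428571.


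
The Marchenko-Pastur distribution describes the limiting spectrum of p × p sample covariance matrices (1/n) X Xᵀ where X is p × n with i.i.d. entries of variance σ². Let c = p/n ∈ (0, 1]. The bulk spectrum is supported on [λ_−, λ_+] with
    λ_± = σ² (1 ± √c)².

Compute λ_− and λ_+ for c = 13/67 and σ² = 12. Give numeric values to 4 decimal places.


c = 13/67 = 0.194030; √c = 0.440488.
λ_− = σ² (1 − √c)² = 12 · (1 − 0.440488)² = 12 · (0.559512)² = 3.756642.
λ_+ = σ² (1 + √c)² = 12 · (1 + 0.440488)² = 12 · (1.440488)² = 24.900075.

Rounded to 4 decimal places: λ_− ≈ 3.7566, λ_+ ≈ 24.9001.


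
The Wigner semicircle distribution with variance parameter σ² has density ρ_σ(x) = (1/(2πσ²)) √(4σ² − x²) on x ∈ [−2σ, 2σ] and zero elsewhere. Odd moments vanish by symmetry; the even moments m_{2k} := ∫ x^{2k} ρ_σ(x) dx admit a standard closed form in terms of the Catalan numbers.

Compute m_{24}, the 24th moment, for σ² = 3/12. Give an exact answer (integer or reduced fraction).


By the scaled semicircle moment identity, m_{2k} = σ^{2k} · C_k with k = 12.
C_12 = (1/(k+1)) · C(2k, k) = (1/13) · C(24, 12) = (1/13) · 2704156 = 208012.
σ^{2k} = (σ²)^k = (3/12)^12 = 1/16777216.

Therefore m_{24} = σ^{24} · C_12 = (1/16777216) · 208012 = 52003/4194304.


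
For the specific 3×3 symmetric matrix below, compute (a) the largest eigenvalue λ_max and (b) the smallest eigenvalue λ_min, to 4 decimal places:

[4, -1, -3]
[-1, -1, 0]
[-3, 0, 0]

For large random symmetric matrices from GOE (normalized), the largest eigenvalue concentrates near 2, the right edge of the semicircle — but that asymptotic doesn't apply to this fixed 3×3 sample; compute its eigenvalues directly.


Since M is real symmetric, all three eigenvalues are real; they are the roots of det(λI − M) = λ³ − (tr M) λ² + s λ − det M, where s is the sum of the principal 2×2 minors.
tr M = 4 + (-1) + 0 = 3.
s = (4·(-1) − (-1)²) + (4·0 − (-3)²) + ((-1)·0 − 0²) = -5 + (-9) + 0 = -14.
det M (expand along row 1) = 4·0 − (-1)·0 + (-3)·(-3) = 9.
Characteristic polynomial: λ³ − 3λ² − 14λ − 9 = 0.
Substitute λ = y + (tr M)/3 = y + 1.000000 to remove the quadratic term: y³ + p·y + q = 0 with p = s − (tr M)²/3 = -17.000000 and q = −2(tr M)³/27 + (tr M)·s/3 − det M = -25.000000.
Three real roots ⇒ use the trigonometric (Viète) form: r = 2√(−p/3) = 4.760952, φ = arccos(3q/(p·r)) = arccos(0.926656) = 0.385379 rad.
y_k = r·cos(φ/3 − 2πk/3) for k = 0, 1, 2 gives y = 4.721724, -1.832664, -2.889060.
λ_k = y_k + 1.000000 gives λ = 5.7217, -0.8327, -1.8891 (check: the sum is 3.0000 = tr M).

Hence λ_max = 5.7217 and λ_min = -1.8891.


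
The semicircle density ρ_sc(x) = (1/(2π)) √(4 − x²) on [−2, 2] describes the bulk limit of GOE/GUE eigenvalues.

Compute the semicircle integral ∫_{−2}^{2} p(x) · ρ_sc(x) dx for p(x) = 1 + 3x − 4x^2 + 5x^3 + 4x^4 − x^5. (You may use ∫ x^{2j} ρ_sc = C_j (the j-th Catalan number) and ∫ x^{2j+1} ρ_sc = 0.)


Write p(x) = Σ a_i x^i, split into monomials and integrate each against ρ_sc separately.
Using ∫ x^{2j} ρ_sc = C_j = (1/(j+1)) C(2j, j) (Catalan numbers) and ∫ x^{2j+1} ρ_sc = 0 (odd monomials vanish by symmetry):
  i = 0 (even): a_0 · C_{0} = 1 · 1 = 1
  i = 1 (odd): ∫ x^1 ρ_sc = 0 (vanishes)
  i = 2 (even): a_2 · C_{1} = -4 · 1 = -4
  i = 3 (odd): ∫ x^3 ρ_sc = 0 (vanishes)
  i = 4 (even): a_4 · C_{2} = 4 · 2 = 8
  i = 5 (odd): ∫ x^5 ρ_sc = 0 (vanishes)

Summing the contributions: ∫_{−2}^{2} p(x) ρ_sc(x) dx = 1 + (-4) + 8 = 5.


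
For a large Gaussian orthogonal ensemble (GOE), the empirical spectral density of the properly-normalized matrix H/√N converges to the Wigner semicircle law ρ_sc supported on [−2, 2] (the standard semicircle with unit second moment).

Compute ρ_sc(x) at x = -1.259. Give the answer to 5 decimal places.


ρ_sc(x) = (1/(2π)) √(4 − x²). With x = -1.259:
  4 − x² = 4 − (-1.259)² = 4 − 1.585081 = 2.414919.
  √(4 − x²) = 1.554001.
  1/(2π) = 0.159155.
  ρ_sc(-1.259) = 0.159155 · 1.554001 = 0.247327.

Rounded to 5 decimal places: ρ_sc(-1.259) ≈ 0.24733.


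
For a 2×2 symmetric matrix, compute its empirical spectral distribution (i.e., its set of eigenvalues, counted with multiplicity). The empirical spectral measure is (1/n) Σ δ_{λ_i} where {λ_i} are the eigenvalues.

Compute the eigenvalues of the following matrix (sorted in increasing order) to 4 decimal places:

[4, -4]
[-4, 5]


Since M is real symmetric, both eigenvalues are real; they are the roots of det(λI − M) = λ² − (tr M) λ + det M.
tr M = 4 + 5 = 9.
det M = 4·5 − (-4)² = 20 − 16 = 4.
Characteristic polynomial: λ² − 9λ + 4 = 0.
Discriminant Δ = (tr M)² − 4·det M = 81 − 16 = 65; √Δ = 8.062258.
λ = (tr M ± √Δ)/2 = (9 ± 8.062258)/2, giving (tr M − √Δ)/2 = 0.4689 and (tr M + √Δ)/2 = 8.5311.

Eigenvalues sorted in increasing order: [0.4689, 8.5311].


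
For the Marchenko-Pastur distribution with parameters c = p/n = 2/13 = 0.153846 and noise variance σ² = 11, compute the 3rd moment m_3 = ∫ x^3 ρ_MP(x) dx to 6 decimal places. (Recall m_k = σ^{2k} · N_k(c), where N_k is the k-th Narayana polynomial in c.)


E[X³] = σ⁶ (1 + 3c + c²) (third MP moment). With σ² = 11 (so σ⁶ = 1331) and c = 2/13 = 0.153846: E[X³] = 1331 · (1 + 3·0.153846 + (0.153846)²) = 1331 · 1.485207.

So E[X^3] = 1976.810651.


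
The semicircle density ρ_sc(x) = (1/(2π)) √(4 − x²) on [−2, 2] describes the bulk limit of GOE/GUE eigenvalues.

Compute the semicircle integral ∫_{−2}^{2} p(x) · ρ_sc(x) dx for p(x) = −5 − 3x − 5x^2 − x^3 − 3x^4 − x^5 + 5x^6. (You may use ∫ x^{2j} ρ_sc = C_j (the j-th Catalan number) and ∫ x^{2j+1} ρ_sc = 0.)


Write p(x) = Σ a_i x^i, split into monomials and integrate each against ρ_sc separately.
Using ∫ x^{2j} ρ_sc = C_j = (1/(j+1)) C(2j, j) (Catalan numbers) and ∫ x^{2j+1} ρ_sc = 0 (odd monomials vanish by symmetry):
  i = 0 (even): a_0 · C_{0} = -5 · 1 = -5
  i = 1 (odd): ∫ x^1 ρ_sc = 0 (vanishes)
  i = 2 (even): a_2 · C_{1} = -5 · 1 = -5
  i = 3 (odd): ∫ x^3 ρ_sc = 0 (vanishes)
  i = 4 (even): a_4 · C_{2} = -3 · 2 = -6
  i = 5 (odd): ∫ x^5 ρ_sc = 0 (vanishes)
  i = 6 (even): a_6 · C_{3} = 5 · 5 = 25

Summing the contributions: ∫_{−2}^{2} p(x) ρ_sc(x) dx = (-5) + (-5) + (-6) + 25 = 9.


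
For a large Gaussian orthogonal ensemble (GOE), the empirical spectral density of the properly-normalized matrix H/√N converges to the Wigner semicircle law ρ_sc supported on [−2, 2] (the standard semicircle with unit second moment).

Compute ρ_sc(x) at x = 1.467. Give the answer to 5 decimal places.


ρ_sc(x) = (1/(2π)) √(4 − x²). With x = 1.467:
  4 − x² = 4 − (1.467)² = 4 − 2.152089 = 1.847911.
  √(4 − x²) = 1.359379.
  1/(2π) = 0.159155.
  ρ_sc(1.467) = 0.159155 · 1.359379 = 0.216352.

Rounded to 5 decimal places: ρ_sc(1.467) ≈ 0.21635.


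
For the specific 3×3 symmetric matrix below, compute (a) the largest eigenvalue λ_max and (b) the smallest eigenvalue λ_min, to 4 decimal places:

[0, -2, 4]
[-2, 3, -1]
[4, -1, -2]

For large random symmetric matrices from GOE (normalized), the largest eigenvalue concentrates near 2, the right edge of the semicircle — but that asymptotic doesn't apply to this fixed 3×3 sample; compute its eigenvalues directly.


Since M is real symmetric, all three eigenvalues are real; they are the roots of det(λI − M) = λ³ − (tr M) λ² + s λ − det M, where s is the sum of the principal 2×2 minors.
tr M = 0 + 3 + (-2) = 1.
s = (0·3 − (-2)²) + (0·(-2) − 4²) + (3·(-2) − (-1)²) = -4 + (-16) + (-7) = -27.
det M (expand along row 1) = 0·(-7) − (-2)·8 + 4·(-10) = -24.
Characteristic polynomial: λ³ − λ² − 27λ + 24 = 0.
Substitute λ = y + (tr M)/3 = y + 0.333333 to remove the quadratic term: y³ + p·y + q = 0 with p = s − (tr M)²/3 = -27.333333 and q = −2(tr M)³/27 + (tr M)·s/3 − det M = 14.925926.
Three real roots ⇒ use the trigonometric (Viète) form: r = 2√(−p/3) = 6.036923, φ = arccos(3q/(p·r)) = arccos(-0.271365) = 1.845608 rad.
y_k = r·cos(φ/3 − 2πk/3) for k = 0, 1, 2 gives y = 4.930093, 0.552232, -5.482325.
λ_k = y_k + 0.333333 gives λ = 5.2634, 0.8856, -5.1490 (check: the sum is 1.0000 = tr M).

Hence λ_max = 5.2634 and λ_min = -5.1490.


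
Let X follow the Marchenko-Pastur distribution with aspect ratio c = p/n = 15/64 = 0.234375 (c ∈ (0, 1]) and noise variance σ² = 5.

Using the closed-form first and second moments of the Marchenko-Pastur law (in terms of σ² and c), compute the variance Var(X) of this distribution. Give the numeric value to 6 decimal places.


Recall the MP moments m_1 = E[X] = σ² and m_2 = E[X²] = σ⁴ (1 + c).
m_1 = E[X] = σ² = 5, so m_1² = 25.
m_2 = E[X²] = σ⁴ (1 + c) = 25 · (1 + 0.234375) = 25 · 1.234375 = 30.859375.
(Note m_2 − m_1² simplifies to c · σ⁴ = 0.234375 · 25.)

Var(X) = m_2 − m_1² = 30.859375 − 25 = 5.859375.


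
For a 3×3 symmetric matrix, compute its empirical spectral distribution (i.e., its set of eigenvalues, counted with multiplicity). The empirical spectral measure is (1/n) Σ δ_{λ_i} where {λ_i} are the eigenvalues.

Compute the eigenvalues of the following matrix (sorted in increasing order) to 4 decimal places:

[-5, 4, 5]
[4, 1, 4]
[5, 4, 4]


Since M is real symmetric, all three eigenvalues are real; they are the roots of det(λI − M) = λ³ − (tr M) λ² + s λ − det M, where s is the sum of the principal 2×2 minors.
tr M = -5 + 1 + 4 = 0.
s = ((-5)·1 − 4²) + ((-5)·4 − 5²) + (1·4 − 4²) = -21 + (-45) + (-12) = -78.
det M (expand along row 1) = (-5)·(-12) − 4·(-4) + 5·11 = 131.
Characteristic polynomial: λ³ − 78λ − 131 = 0.
Substitute λ = y + (tr M)/3 = y + 0.000000 to remove the quadratic term: y³ + p·y + q = 0 with p = s − (tr M)²/3 = -78.000000 and q = −2(tr M)³/27 + (tr M)·s/3 − det M = -131.000000.
Three real roots ⇒ use the trigonometric (Viète) form: r = 2√(−p/3) = 10.198039, φ = arccos(3q/(p·r)) = arccos(0.494062) = 1.054041 rad.
y_k = r·cos(φ/3 − 2πk/3) for k = 0, 1, 2 gives y = 9.575041, -1.747957, -7.827084.
λ_k = y_k + 0.000000 gives λ = 9.5750, -1.7480, -7.8271 (check: the sum is 0.0000 = tr M).

Eigenvalues sorted in increasing order: [-7.8271, -1.7480, 9.5750].


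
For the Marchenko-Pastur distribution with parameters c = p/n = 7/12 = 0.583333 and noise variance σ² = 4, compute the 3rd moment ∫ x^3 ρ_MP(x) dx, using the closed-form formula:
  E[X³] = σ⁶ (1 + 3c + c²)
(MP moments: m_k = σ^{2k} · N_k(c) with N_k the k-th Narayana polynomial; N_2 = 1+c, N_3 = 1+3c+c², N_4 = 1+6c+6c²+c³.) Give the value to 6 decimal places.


E[X³] = σ⁶ (1 + 3c + c²) (third MP moment). With σ² = 4 (so σ⁶ = 64) and c = 7/12 = 0.583333: E[X³] = 64 · (1 + 3·0.583333 + (0.583333)²) = 64 · 3.090278.

So E[X^3] = 197.777778.


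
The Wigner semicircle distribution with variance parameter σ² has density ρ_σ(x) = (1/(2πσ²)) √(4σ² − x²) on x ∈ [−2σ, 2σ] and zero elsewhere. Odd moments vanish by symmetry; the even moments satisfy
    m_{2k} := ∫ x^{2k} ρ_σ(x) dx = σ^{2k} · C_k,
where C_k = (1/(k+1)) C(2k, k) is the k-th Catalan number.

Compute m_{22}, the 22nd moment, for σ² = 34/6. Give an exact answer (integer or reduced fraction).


By the scaled semicircle moment identity, m_{2k} = σ^{2k} · C_k with k = 11.
C_11 = (1/(k+1)) · C(2k, k) = (1/12) · C(22, 11) = (1/12) · 705432 = 58786.
σ^{2k} = (σ²)^k = (34/6)^11 = 34271896307633/177147.

Therefore m_{22} = σ^{22} · C_11 = (34271896307633/177147) · 58786 = 2014707696340513538/177147.


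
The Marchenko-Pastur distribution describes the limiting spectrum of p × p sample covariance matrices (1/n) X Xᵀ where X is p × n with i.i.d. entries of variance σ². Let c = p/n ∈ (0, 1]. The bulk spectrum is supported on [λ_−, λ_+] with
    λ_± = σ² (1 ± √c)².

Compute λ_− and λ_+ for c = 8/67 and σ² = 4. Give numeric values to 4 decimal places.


c = 8/67 = 0.119403; √c = 0.345547.
λ_− = σ² (1 − √c)² = 4 · (1 − 0.345547)² = 4 · (0.654453)² = 1.713233.
λ_+ = σ² (1 + √c)² = 4 · (1 + 0.345547)² = 4 · (1.345547)² = 7.241991.

Rounded to 4 decimal places: λ_− ≈ 1.7132, λ_+ ≈ 7.2420.


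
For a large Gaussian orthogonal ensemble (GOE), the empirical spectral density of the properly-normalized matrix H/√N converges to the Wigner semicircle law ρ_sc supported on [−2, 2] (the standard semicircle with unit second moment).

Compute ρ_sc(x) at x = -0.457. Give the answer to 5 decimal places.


ρ_sc(x) = (1/(2π)) √(4 − x²). With x = -0.457:
  4 − x² = 4 − (-0.457)² = 4 − 0.208849 = 3.791151.
  √(4 − x²) = 1.947088.
  1/(2π) = 0.159155.
  ρ_sc(-0.457) = 0.159155 · 1.947088 = 0.309889.

Rounded to 5 decimal places: ρ_sc(-0.457) ≈ 0.30989.


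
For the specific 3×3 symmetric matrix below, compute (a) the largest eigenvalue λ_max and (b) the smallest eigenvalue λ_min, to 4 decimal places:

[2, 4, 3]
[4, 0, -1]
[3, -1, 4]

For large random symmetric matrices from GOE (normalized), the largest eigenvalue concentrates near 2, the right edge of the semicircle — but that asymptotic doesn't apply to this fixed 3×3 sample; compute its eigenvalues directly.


Since M is real symmetric, all three eigenvalues are real; they are the roots of det(λI − M) = λ³ − (tr M) λ² + s λ − det M, where s is the sum of the principal 2×2 minors.
tr M = 2 + 0 + 4 = 6.
s = (2·0 − 4²) + (2·4 − 3²) + (0·4 − (-1)²) = -16 + (-1) + (-1) = -18.
det M (expand along row 1) = 2·(-1) − 4·19 + 3·(-4) = -90.
Characteristic polynomial: λ³ − 6λ² − 18λ + 90 = 0.
Substitute λ = y + (tr M)/3 = y + 2.000000 to remove the quadratic term: y³ + p·y + q = 0 with p = s − (tr M)²/3 = -30.000000 and q = −2(tr M)³/27 + (tr M)·s/3 − det M = 38.000000.
Three real roots ⇒ use the trigonometric (Viète) form: r = 2√(−p/3) = 6.324555, φ = arccos(3q/(p·r)) = arccos(-0.600833) = 2.215339 rad.
y_k = r·cos(φ/3 − 2πk/3) for k = 0, 1, 2 gives y = 4.677106, 1.348385, -6.025491.
λ_k = y_k + 2.000000 gives λ = 6.6771, 3.3484, -4.0255 (check: the sum is 6.0000 = tr M).

Hence λ_max = 6.6771 and λ_min = -4.0255.


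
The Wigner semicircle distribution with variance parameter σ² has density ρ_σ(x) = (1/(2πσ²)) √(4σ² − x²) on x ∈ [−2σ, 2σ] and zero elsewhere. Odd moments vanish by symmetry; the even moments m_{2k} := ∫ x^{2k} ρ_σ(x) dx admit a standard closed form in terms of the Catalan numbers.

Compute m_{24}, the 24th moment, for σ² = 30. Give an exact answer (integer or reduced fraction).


By the scaled semicircle moment identity, m_{2k} = σ^{2k} · C_k with k = 12.
C_12 = (1/(k+1)) · C(2k, k) = (1/13) · C(24, 12) = (1/13) · 2704156 = 208012.
σ^{2k} = (σ²)^k = (30)^12 = 531441000000000000.

Therefore m_{24} = σ^{24} · C_12 = 531441000000000000 · 208012 = 110546105292000000000000.


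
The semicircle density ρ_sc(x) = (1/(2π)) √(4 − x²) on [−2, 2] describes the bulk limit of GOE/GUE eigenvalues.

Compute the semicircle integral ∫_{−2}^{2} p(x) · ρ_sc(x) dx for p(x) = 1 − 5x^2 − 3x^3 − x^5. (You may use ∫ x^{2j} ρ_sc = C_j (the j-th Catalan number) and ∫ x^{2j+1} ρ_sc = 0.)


Write p(x) = Σ a_i x^i, split into monomials and integrate each against ρ_sc separately.
Using ∫ x^{2j} ρ_sc = C_j = (1/(j+1)) C(2j, j) (Catalan numbers) and ∫ x^{2j+1} ρ_sc = 0 (odd monomials vanish by symmetry):
  i = 0 (even): a_0 · C_{0} = 1 · 1 = 1
  i = 2 (even): a_2 · C_{1} = -5 · 1 = -5
  i = 3 (odd): ∫ x^3 ρ_sc = 0 (vanishes)
  i = 5 (odd): ∫ x^5 ρ_sc = 0 (vanishes)

Summing the contributions: ∫_{−2}^{2} p(x) ρ_sc(x) dx = 1 + (-5) = -4.


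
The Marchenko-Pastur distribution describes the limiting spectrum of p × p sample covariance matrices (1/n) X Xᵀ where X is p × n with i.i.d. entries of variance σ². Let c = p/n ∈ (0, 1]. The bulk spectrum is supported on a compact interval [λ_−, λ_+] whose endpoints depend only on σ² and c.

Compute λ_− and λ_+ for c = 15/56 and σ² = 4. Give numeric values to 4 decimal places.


c = 15/56 = 0.267857; √c = 0.517549.
λ_− = σ² (1 − √c)² = 4 · (1 − 0.517549)² = 4 · (0.482451)² = 0.931035.
λ_+ = σ² (1 + √c)² = 4 · (1 + 0.517549)² = 4 · (1.517549)² = 9.211822.

Rounded to 4 decimal places: λ_− ≈ 0.9310, λ_+ ≈ 9.2118.


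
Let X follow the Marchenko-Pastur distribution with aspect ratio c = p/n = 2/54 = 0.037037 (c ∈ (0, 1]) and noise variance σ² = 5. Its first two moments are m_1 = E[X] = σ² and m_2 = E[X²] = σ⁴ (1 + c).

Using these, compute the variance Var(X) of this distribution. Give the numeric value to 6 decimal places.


m_1 = E[X] = σ² = 5, so m_1² = 25.
m_2 = E[X²] = σ⁴ (1 + c) = 25 · (1 + 0.037037) = 25 · 1.037037 = 25.925926.
(Note m_2 − m_1² simplifies to c · σ⁴ = 0.037037 · 25.)

Var(X) = m_2 − m_1² = 25.925926 − 25 = 0.925926.


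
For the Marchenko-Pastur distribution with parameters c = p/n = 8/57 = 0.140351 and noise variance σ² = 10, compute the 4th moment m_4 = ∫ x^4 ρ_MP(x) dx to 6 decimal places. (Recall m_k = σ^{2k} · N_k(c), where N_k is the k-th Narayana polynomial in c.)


E[X⁴] = σ⁸ (1 + 6c + 6c² + c³) (fourth MP moment). With σ² = 10 (so σ⁸ = 10000) and c = 8/57 = 0.140351: E[X⁴] = 10000 · (1 + 6·0.140351 + 6·(0.140351)² + (0.140351)³) = 10000 · 1.963060.

So E[X^4] = 19630.601589.


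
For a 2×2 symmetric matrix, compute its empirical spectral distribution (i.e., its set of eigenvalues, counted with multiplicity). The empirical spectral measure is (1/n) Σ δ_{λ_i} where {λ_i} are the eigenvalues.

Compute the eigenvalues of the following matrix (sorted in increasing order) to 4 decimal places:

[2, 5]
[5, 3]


Since M is real symmetric, both eigenvalues are real; they are the roots of det(λI − M) = λ² − (tr M) λ + det M.
tr M = 2 + 3 = 5.
det M = 2·3 − 5² = 6 − 25 = -19.
Characteristic polynomial: λ² − 5λ − 19 = 0.
Discriminant Δ = (tr M)² − 4·det M = 25 − (-76) = 101; √Δ = 10.049876.
λ = (tr M ± √Δ)/2 = (5 ± 10.049876)/2, giving (tr M − √Δ)/2 = -2.5249 and (tr M + √Δ)/2 = 7.5249.

Eigenvalues sorted in increasing order: [-2.5249, 7.5249].


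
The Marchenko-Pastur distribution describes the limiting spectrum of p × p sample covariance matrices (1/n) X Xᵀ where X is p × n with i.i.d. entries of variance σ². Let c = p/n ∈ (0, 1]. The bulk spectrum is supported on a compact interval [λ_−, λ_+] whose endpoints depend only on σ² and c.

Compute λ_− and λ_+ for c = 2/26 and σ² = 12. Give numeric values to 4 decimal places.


c = 2/26 = 0.076923; √c = 0.277350.
λ_− = σ² (1 − √c)² = 12 · (1 − 0.277350)² = 12 · (0.722650)² = 6.266675.
λ_+ = σ² (1 + √c)² = 12 · (1 + 0.277350)² = 12 · (1.277350)² = 19.579479.

Rounded to 4 decimal places: λ_− ≈ 6.2667, λ_+ ≈ 19.5795.


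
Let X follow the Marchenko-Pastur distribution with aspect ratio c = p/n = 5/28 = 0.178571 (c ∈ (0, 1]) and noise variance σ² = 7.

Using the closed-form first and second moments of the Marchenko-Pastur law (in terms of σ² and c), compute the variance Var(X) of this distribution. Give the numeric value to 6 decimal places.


Recall the MP moments m_1 = E[X] = σ² and m_2 = E[X²] = σ⁴ (1 + c).
m_1 = E[X] = σ² = 7, so m_1² = 49.
m_2 = E[X²] = σ⁴ (1 + c) = 49 · (1 + 0.178571) = 49 · 1.178571 = 57.750000.
(Note m_2 − m_1² simplifies to c · σ⁴ = 0.178571 · 49.)

Var(X) = m_2 − m_1² = 57.750000 − 49 = 8.750000.


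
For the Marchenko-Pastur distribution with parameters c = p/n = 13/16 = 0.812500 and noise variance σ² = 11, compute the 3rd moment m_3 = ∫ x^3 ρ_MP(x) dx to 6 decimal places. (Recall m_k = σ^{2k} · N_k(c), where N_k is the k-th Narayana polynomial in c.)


E[X³] = σ⁶ (1 + 3c + c²) (third MP moment). With σ² = 11 (so σ⁶ = 1331) and c = 13/16 = 0.812500: E[X³] = 1331 · (1 + 3·0.812500 + (0.812500)²) = 1331 · 4.097656.

So E[X^3] = 5453.980469.


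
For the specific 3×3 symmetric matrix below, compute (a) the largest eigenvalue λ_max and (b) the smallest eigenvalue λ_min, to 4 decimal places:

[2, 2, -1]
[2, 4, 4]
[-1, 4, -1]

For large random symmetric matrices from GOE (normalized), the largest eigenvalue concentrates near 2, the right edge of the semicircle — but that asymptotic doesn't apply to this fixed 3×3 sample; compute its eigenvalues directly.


Since M is real symmetric, all three eigenvalues are real; they are the roots of det(λI − M) = λ³ − (tr M) λ² + s λ − det M, where s is the sum of the principal 2×2 minors.
tr M = 2 + 4 + (-1) = 5.
s = (2·4 − 2²) + (2·(-1) − (-1)²) + (4·(-1) − 4²) = 4 + (-3) + (-20) = -19.
det M (expand along row 1) = 2·(-20) − 2·2 + (-1)·12 = -56.
Characteristic polynomial: λ³ − 5λ² − 19λ + 56 = 0.
Substitute λ = y + (tr M)/3 = y + 1.666667 to remove the quadratic term: y³ + p·y + q = 0 with p = s − (tr M)²/3 = -27.333333 and q = −2(tr M)³/27 + (tr M)·s/3 − det M = 15.074074.
Three real roots ⇒ use the trigonometric (Viète) form: r = 2√(−p/3) = 6.036923, φ = arccos(3q/(p·r)) = arccos(-0.274059) = 1.848407 rad.
y_k = r·cos(φ/3 − 2πk/3) for k = 0, 1, 2 gives y = 4.926840, 0.557841, -5.484681.
λ_k = y_k + 1.666667 gives λ = 6.5935, 2.2245, -3.8180 (check: the sum is 5.0000 = tr M).

Hence λ_max = 6.5935 and λ_min = -3.8180.
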